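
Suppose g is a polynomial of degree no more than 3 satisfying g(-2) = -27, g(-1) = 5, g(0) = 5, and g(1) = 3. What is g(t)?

Write g(t) = at^3 + bt^2 + ct + d. Substituting each data point gives a linear system:
  -8a + 4b - 2c + d = -27
  -a + b - c + d = 5
  d = 5
  a + b + c + d = 3
Solving the system yields a = 5, b = -1, c = -6, d = 5.
So g(t) = 5t³ - t² - 6t + 5.
Check: g(0) = 5. ✓

g(t) = 5t^3 - t^2 - 6t + 5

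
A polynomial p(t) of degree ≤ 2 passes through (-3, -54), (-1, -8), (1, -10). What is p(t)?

Write p(t) = at^2 + bt + c. Substituting each data point gives a linear system:
  9a - 3b + c = -54
  a - b + c = -8
  a + b + c = -10
Solving the system yields a = -6, b = -1, c = -3.
So p(t) = -6t² - t - 3.
Check: p(-3) = -54. ✓

p(t) = -6t^2 - t - 3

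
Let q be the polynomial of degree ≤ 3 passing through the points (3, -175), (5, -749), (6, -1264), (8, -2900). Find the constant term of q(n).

Write q(n) = an^3 + bn^2 + cn + d. Substituting each data point gives a linear system:
  27a + 9b + 3c + d = -175
  125a + 25b + 5c + d = -749
  216a + 36b + 6c + d = -1264
  512a + 64b + 8c + d = -2900
Solving the system yields a = -5, b = -6, c = 6, d = -4.
So q(n) = -5n^3 - 6n^2 + 6n - 4.
The constant term is -4.

-4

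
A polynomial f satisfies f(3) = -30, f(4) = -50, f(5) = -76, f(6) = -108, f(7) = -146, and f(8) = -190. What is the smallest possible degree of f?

2

Forward differences of the values at u = 3, 4, 5, 6, 7, 8:
  f  : -30  -50  -76  -108  -146  -190
  Δ  : -20  -26  -32  -38  -44
  Δ^2: -6  -6  -6  -6
  Δ^3: 0  0  0
  Δ^4: 0  0
  Δ^5: 0
The second differences are constant (-6) and nonzero, while all higher differences vanish, so the minimal degree is 2.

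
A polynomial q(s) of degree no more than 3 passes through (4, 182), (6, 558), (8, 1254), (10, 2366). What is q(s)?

Write q(s) = as^3 + bs^2 + cs + d. Substituting each data point gives a linear system:
  64a + 16b + 4c + d = 182
  216a + 36b + 6c + d = 558
  512a + 64b + 8c + d = 1254
  1000a + 100b + 10c + d = 2366
Solving the system yields a = 2, b = 4, c = -4, d = 6.
So q(s) = 2s^3 + 4s^2 - 4s + 6.
Check: q(8) = 1254. ✓

q(s) = 2s^3 + 4s^2 - 4s + 6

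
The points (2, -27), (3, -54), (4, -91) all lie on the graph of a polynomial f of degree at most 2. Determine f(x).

Using the Lagrange interpolation formula with nodes 2, 3, 4:
  L_0(x) = (x - 3)(x - 4) / 2
  L_1(x) = (x - 2)(x - 4) / -1
  L_2(x) = (x - 2)(x - 3) / 2
Then f(x) = -27·L_0(x) - 54·L_1(x) - 91·L_2(x).
Expanding and collecting terms gives f(x) = -5x^2 - 2x - 3.
Check: f(3) = -54. ✓

f(x) = -5x^2 - 2x - 3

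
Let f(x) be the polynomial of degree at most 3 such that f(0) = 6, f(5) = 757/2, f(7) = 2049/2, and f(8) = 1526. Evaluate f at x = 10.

Write f(x) = ax^3 + bx^2 + cx + d. Substituting each data point gives a linear system:
  d = 6
  125a + 25b + 5c + d = 757/2
  343a + 49b + 7c + d = 2049/2
  512a + 64b + 8c + d = 1526
Solving the system yields a = 3, b = -1/2, c = 2, d = 6.
So f(x) = 3x³ - (1/2)x² + 2x + 6.
Then f(10) = 2976.

2976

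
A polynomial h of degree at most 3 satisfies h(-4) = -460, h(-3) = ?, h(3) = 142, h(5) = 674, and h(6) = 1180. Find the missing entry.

The 4 known points determine the degree-3 polynomial uniquely.
Write h(x) = ax^3 + bx^2 + cx + d. Substituting each data point gives a linear system:
  -64a + 16b - 4c + d = -460
  27a + 9b + 3c + d = 142
  125a + 25b + 5c + d = 674
  216a + 36b + 6c + d = 1180
Solving the system yields a = 6, b = -4, c = 4, d = 4.
So h(x) = 6x^3 - 4x^2 + 4x + 4.
Then h(-3) = -206.

-206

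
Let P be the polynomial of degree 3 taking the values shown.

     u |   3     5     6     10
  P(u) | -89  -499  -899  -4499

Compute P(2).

Write P(u) = au^3 + bu^2 + cu + d. Substituting each data point gives a linear system:
  27a + 9b + 3c + d = -89
  125a + 25b + 5c + d = -499
  216a + 36b + 6c + d = -899
  1000a + 100b + 10c + d = -4499
Solving the system yields a = -5, b = 5, c = 0, d = 1.
So P(u) = -5u^3 + 5u^2 + 1.
Then P(2) = -19.

-19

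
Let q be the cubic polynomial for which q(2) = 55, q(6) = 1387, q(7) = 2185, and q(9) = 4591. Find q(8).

Using the Lagrange interpolation formula with nodes 2, 6, 7, 9:
  L_0(s) = (s - 6)(s - 7)(s - 9) / -140
  L_1(s) = (s - 2)(s - 7)(s - 9) / 12
  L_2(s) = (s - 2)(s - 6)(s - 9) / -10
  L_3(s) = (s - 2)(s - 6)(s - 7) / 42
Then q(s) = 55·L_0(s) + 1387·L_1(s) + 2185·L_2(s) + 4591·L_3(s).
Expanding and collecting terms gives q(s) = 6s^3 + 3s^2 - 3s + 1.
Evaluating at s = 8: q(8) = 3241.

3241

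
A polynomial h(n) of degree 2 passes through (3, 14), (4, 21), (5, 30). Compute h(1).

Write h(n) = an^2 + bn + c. Substituting each data point gives a linear system:
  9a + 3b + c = 14
  16a + 4b + c = 21
  25a + 5b + c = 30
Solving the system yields a = 1, b = 0, c = 5.
So h(n) = n² + 5.
Then h(1) = 6.

6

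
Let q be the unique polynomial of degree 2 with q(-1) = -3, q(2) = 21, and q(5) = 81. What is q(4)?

Write q(s) = as^2 + bs + c. Substituting each data point gives a linear system:
  a - b + c = -3
  4a + 2b + c = 21
  25a + 5b + c = 81
Solving the system yields a = 2, b = 6, c = 1.
So q(s) = 2s^2 + 6s + 1.
Then q(4) = 57.

57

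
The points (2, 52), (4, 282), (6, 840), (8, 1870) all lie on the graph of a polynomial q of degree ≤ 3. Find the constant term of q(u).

Write q(u) = au^3 + bu^2 + cu + d. Substituting each data point gives a linear system:
  8a + 4b + 2c + d = 52
  64a + 16b + 4c + d = 282
  216a + 36b + 6c + d = 840
  512a + 64b + 8c + d = 1870
Solving the system yields a = 3, b = 5, c = 1, d = 6.
So q(u) = 3u^3 + 5u^2 + u + 6.
The constant term is 6.

6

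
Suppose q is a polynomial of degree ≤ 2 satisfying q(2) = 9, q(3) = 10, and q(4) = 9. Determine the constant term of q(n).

1

Write q(n) = an^2 + bn + c. Substituting each data point gives a linear system:
  4a + 2b + c = 9
  9a + 3b + c = 10
  16a + 4b + c = 9
Solving the system yields a = -1, b = 6, c = 1.
So q(n) = -n^2 + 6n + 1.
The constant term is 1.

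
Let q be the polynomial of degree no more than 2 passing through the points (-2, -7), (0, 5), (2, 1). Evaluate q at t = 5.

-35

Write q(t) = at^2 + bt + c. Substituting each data point gives a linear system:
  4a - 2b + c = -7
  c = 5
  4a + 2b + c = 1
Solving the system yields a = -2, b = 2, c = 5.
So q(t) = -2t^2 + 2t + 5.
Then q(5) = -35.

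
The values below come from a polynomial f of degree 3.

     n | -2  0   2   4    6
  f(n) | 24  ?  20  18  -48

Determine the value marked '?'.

6

On equispaced nodes a degree-3 polynomial has vanishing fourth forward difference, so
  f(-2) - 4·f(0) + 6·f(2) - 4·f(4) + f(6) = 0.
Substituting the known values and solving for f(0):
  -4·f(0) = -24
  f(0) = 6.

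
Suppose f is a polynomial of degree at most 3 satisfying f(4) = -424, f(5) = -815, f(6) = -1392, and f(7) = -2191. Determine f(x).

Write f(x) = ax^3 + bx^2 + cx + d. Substituting each data point gives a linear system:
  64a + 16b + 4c + d = -424
  125a + 25b + 5c + d = -815
  216a + 36b + 6c + d = -1392
  343a + 49b + 7c + d = -2191
Solving the system yields a = -6, b = -3, c = 2, d = 0.
So f(x) = -6x³ - 3x² + 2x.
Check: f(7) = -2191. ✓

f(x) = -6x^3 - 3x^2 + 2x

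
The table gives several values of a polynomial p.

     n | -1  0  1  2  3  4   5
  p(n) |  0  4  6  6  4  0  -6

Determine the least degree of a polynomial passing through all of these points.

Forward differences of the values at n = -1, 0, 1, 2, 3, 4, 5:
  p  : 0  4  6  6  4  0  -6
  Δ  : 4  2  0  -2  -4  -6
  Δ^2: -2  -2  -2  -2  -2
  Δ^3: 0  0  0  0
  Δ^4: 0  0  0
  Δ^5: 0  0
  Δ^6: 0
The second differences are constant (-2) and nonzero, while all higher differences vanish, so the minimal degree is 2.

2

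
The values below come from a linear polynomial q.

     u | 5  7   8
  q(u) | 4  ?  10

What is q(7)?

8

The 2 known points determine the degree-1 polynomial uniquely.
Write q(u) = au + b. Substituting each data point gives a linear system:
  5a + b = 4
  8a + b = 10
Solving the system yields a = 2, b = -6.
So q(u) = 2u - 6.
Then q(7) = 8.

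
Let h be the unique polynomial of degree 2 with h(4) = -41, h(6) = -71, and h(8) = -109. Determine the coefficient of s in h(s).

-5

Write h(s) = as^2 + bs + c. Substituting each data point gives a linear system:
  16a + 4b + c = -41
  36a + 6b + c = -71
  64a + 8b + c = -109
Solving the system yields a = -1, b = -5, c = -5.
So h(s) = -s^2 - 5s - 5.
The coefficient of s is -5.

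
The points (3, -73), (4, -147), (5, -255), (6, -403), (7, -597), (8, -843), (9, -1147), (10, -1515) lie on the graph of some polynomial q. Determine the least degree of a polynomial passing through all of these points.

Forward differences of the values at n = 3, 4, 5, 6, 7, 8, 9, 10:
  q  : -73  -147  -255  -403  -597  -843  -1147  -1515
  Δ  : -74  -108  -148  -194  -246  -304  -368
  Δ^2: -34  -40  -46  -52  -58  -64
  Δ^3: -6  -6  -6  -6  -6
  Δ^4: 0  0  0  0
  Δ^5: 0  0  0
  Δ^6: 0  0
  Δ^7: 0
The third differences are constant (-6) and nonzero, while all higher differences vanish, so the minimal degree is 3.

3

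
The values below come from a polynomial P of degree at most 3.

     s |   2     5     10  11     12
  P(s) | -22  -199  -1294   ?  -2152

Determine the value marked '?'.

The 4 known points determine the degree-3 polynomial uniquely.
Write P(s) = as^3 + bs^2 + cs + d. Substituting each data point gives a linear system:
  8a + 4b + 2c + d = -22
  125a + 25b + 5c + d = -199
  1000a + 100b + 10c + d = -1294
  1728a + 144b + 12c + d = -2152
Solving the system yields a = -1, b = -3, c = 1, d = -4.
So P(s) = -s³ - 3s² + s - 4.
Then P(11) = -1687.

-1687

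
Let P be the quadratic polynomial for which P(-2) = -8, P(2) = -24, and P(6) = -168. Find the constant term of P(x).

0

Write P(x) = ax^2 + bx + c. Substituting each data point gives a linear system:
  4a - 2b + c = -8
  4a + 2b + c = -24
  36a + 6b + c = -168
Solving the system yields a = -4, b = -4, c = 0.
So P(x) = -4x² - 4x.
The constant term is 0.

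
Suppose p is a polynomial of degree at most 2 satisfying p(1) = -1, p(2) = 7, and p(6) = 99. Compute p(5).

67

Write p(t) = at^2 + bt + c. Substituting each data point gives a linear system:
  a + b + c = -1
  4a + 2b + c = 7
  36a + 6b + c = 99
Solving the system yields a = 3, b = -1, c = -3.
So p(t) = 3t² - t - 3.
Then p(5) = 67.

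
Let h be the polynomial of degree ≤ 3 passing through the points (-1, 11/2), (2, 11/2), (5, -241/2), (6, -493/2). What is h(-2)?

67/2

Write h(n) = an^3 + bn^2 + cn + d. Substituting each data point gives a linear system:
  -a + b - c + d = 11/2
  8a + 4b + 2c + d = 11/2
  125a + 25b + 5c + d = -241/2
  216a + 36b + 6c + d = -493/2
Solving the system yields a = -2, b = 5, c = 1, d = -1/2.
So h(n) = -2n³ + 5n² + n - 1/2.
Then h(-2) = 67/2.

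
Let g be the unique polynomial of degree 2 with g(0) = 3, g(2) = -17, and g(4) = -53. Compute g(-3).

3

Using the Lagrange interpolation formula with nodes 0, 2, 4:
  L_0(s) = (s - 2)(s - 4) / 8
  L_1(s) = s(s - 4) / -4
  L_2(s) = s(s - 2) / 8
Then g(s) = 3·L_0(s) - 17·L_1(s) - 53·L_2(s).
Expanding and collecting terms gives g(s) = -2s^2 - 6s + 3.
Evaluating at s = -3: g(-3) = 3.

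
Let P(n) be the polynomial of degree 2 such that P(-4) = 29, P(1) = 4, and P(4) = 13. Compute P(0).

Write P(n) = an^2 + bn + c. Substituting each data point gives a linear system:
  16a - 4b + c = 29
  a + b + c = 4
  16a + 4b + c = 13
Solving the system yields a = 1, b = -2, c = 5.
So P(n) = n^2 - 2n + 5.
Then P(0) = 5.

5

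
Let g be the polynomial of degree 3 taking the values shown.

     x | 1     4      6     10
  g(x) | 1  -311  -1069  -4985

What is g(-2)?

Write g(x) = ax^3 + bx^2 + cx + d. Substituting each data point gives a linear system:
  a + b + c + d = 1
  64a + 16b + 4c + d = -311
  216a + 36b + 6c + d = -1069
  1000a + 100b + 10c + d = -4985
Solving the system yields a = -5, b = 0, c = 1, d = 5.
So g(x) = -5x^3 + x + 5.
Then g(-2) = 43.

43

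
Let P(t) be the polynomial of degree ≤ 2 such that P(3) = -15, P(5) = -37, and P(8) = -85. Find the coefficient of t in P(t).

Write P(t) = at^2 + bt + c. Substituting each data point gives a linear system:
  9a + 3b + c = -15
  25a + 5b + c = -37
  64a + 8b + c = -85
Solving the system yields a = -1, b = -3, c = 3.
So P(t) = -t^2 - 3t + 3.
The coefficient of t is -3.

-3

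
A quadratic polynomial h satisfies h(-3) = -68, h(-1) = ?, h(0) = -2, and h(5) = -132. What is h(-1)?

The 3 known points determine the degree-2 polynomial uniquely.
Write h(t) = at^2 + bt + c. Substituting each data point gives a linear system:
  9a - 3b + c = -68
  c = -2
  25a + 5b + c = -132
Solving the system yields a = -6, b = 4, c = -2.
So h(t) = -6t^2 + 4t - 2.
Then h(-1) = -12.

-12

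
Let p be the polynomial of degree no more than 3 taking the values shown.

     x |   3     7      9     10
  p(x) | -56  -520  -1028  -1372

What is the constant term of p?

-2

Write p(x) = ax^3 + bx^2 + cx + d. Substituting each data point gives a linear system:
  27a + 9b + 3c + d = -56
  343a + 49b + 7c + d = -520
  729a + 81b + 9c + d = -1028
  1000a + 100b + 10c + d = -1372
Solving the system yields a = -1, b = -4, c = 3, d = -2.
So p(x) = -x^3 - 4x^2 + 3x - 2.
The constant term is -2.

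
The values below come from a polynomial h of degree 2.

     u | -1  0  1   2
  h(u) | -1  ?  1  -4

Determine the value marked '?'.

2

The 3 known points determine the degree-2 polynomial uniquely.
Write h(u) = au^2 + bu + c. Substituting each data point gives a linear system:
  a - b + c = -1
  a + b + c = 1
  4a + 2b + c = -4
Solving the system yields a = -2, b = 1, c = 2.
So h(u) = -2u² + u + 2.
Then h(0) = 2.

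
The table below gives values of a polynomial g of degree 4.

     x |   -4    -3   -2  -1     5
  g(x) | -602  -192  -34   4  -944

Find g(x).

g(x) = -2x^4 + 2x^3 + 2x^2 + 6

Using the Lagrange interpolation formula with nodes -4, -3, -2, -1, 5:
  L_0(x) = (x + 3)(x + 2)(x + 1)(x - 5) / 54
  L_1(x) = (x + 4)(x + 2)(x + 1)(x - 5) / -16
  L_2(x) = (x + 4)(x + 3)(x + 1)(x - 5) / 14
  L_3(x) = (x + 4)(x + 3)(x + 2)(x - 5) / -36
  L_4(x) = (x + 4)(x + 3)(x + 2)(x + 1) / 3024
Then g(x) = -602·L_0(x) - 192·L_1(x) - 34·L_2(x) + 4·L_3(x) - 944·L_4(x).
Expanding and collecting terms gives g(x) = -2x⁴ + 2x³ + 2x² + 6.
Check: g(-2) = -34. ✓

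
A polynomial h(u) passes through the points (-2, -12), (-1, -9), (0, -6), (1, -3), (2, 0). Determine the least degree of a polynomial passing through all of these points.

Forward differences of the values at u = -2, -1, 0, 1, 2:
  h  : -12  -9  -6  -3  0
  Δ  : 3  3  3  3
  Δ^2: 0  0  0
  Δ^3: 0  0
  Δ^4: 0
The first differences are constant (3) and nonzero, while all higher differences vanish, so the minimal degree is 1.

1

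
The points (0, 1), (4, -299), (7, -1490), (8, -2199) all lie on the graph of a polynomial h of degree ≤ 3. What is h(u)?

h(u) = -4u^3 - 2u^2 - 3u + 1

Write h(u) = au^3 + bu^2 + cu + d. Substituting each data point gives a linear system:
  d = 1
  64a + 16b + 4c + d = -299
  343a + 49b + 7c + d = -1490
  512a + 64b + 8c + d = -2199
Solving the system yields a = -4, b = -2, c = -3, d = 1.
So h(u) = -4u³ - 2u² - 3u + 1.
Check: h(0) = 1. ✓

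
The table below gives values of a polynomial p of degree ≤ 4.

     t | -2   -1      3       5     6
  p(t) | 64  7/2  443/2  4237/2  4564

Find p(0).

1

Using the Lagrange interpolation formula with nodes -2, -1, 3, 5, 6:
  L_0(t) = (t + 1)(t - 3)(t - 5)(t - 6) / 280
  L_1(t) = (t + 2)(t - 3)(t - 5)(t - 6) / -168
  L_2(t) = (t + 2)(t + 1)(t - 5)(t - 6) / 120
  L_3(t) = (t + 2)(t + 1)(t - 3)(t - 6) / -84
  L_4(t) = (t + 2)(t + 1)(t - 3)(t - 5) / 168
Then p(t) = 64·L_0(t) + 7/2·L_1(t) + 443/2·L_2(t) + 4237/2·L_3(t) + 4564·L_4(t).
Expanding and collecting terms gives p(t) = 4t^4 - 2t^3 - 5t^2 - (3/2)t + 1.
Evaluating at t = 0: p(0) = 1.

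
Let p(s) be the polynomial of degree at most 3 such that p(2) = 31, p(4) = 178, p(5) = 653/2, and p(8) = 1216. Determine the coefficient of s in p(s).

Write p(s) = as^3 + bs^2 + cs + d. Substituting each data point gives a linear system:
  8a + 4b + 2c + d = 31
  64a + 16b + 4c + d = 178
  125a + 25b + 5c + d = 653/2
  512a + 64b + 8c + d = 1216
Solving the system yields a = 2, b = 3, c = -1/2, d = 4.
So p(s) = 2s^3 + 3s^2 - (1/2)s + 4.
The coefficient of s is -1/2.

-1/2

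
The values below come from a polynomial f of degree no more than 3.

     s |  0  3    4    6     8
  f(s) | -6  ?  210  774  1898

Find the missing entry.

78

The 4 known points determine the degree-3 polynomial uniquely.
Write f(s) = as^3 + bs^2 + cs + d. Substituting each data point gives a linear system:
  d = -6
  64a + 16b + 4c + d = 210
  216a + 36b + 6c + d = 774
  512a + 64b + 8c + d = 1898
Solving the system yields a = 4, b = -2, c = -2, d = -6.
So f(s) = 4s^3 - 2s^2 - 2s - 6.
Then f(3) = 78.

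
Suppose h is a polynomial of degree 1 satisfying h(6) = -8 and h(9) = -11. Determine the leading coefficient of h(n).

-1

Write h(n) = an + b. Substituting each data point gives a linear system:
  6a + b = -8
  9a + b = -11
Solving the system yields a = -1, b = -2.
So h(n) = -n - 2.
The leading coefficient is -1.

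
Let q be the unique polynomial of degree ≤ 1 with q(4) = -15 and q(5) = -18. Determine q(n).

q(n) = -3n - 3

Using the Lagrange interpolation formula with nodes 4, 5:
  L_0(n) = (n - 5) / -1
  L_1(n) = (n - 4) / 1
Then q(n) = -15·L_0(n) - 18·L_1(n).
Expanding and collecting terms gives q(n) = -3n - 3.
Check: q(5) = -18. ✓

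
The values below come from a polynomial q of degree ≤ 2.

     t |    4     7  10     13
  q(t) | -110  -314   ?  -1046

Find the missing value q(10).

On equispaced nodes a degree-2 polynomial has vanishing third forward difference, so
  - q(4) + 3·q(7) - 3·q(10) + q(13) = 0.
Substituting the known values and solving for q(10):
  -3·q(10) = 1878
  q(10) = -626.

-626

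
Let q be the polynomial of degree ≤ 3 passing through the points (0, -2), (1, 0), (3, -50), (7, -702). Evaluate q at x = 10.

-2052

Write q(x) = ax^3 + bx^2 + cx + d. Substituting each data point gives a linear system:
  d = -2
  a + b + c + d = 0
  27a + 9b + 3c + d = -50
  343a + 49b + 7c + d = -702
Solving the system yields a = -2, b = -1, c = 5, d = -2.
So q(x) = -2x^3 - x^2 + 5x - 2.
Then q(10) = -2052.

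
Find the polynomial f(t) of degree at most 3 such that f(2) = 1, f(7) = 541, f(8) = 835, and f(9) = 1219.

f(t) = 2t^3 - 3t^2 + t - 5

Write f(t) = at^3 + bt^2 + ct + d. Substituting each data point gives a linear system:
  8a + 4b + 2c + d = 1
  343a + 49b + 7c + d = 541
  512a + 64b + 8c + d = 835
  729a + 81b + 9c + d = 1219
Solving the system yields a = 2, b = -3, c = 1, d = -5.
So f(t) = 2t³ - 3t² + t - 5.
Check: f(2) = 1. ✓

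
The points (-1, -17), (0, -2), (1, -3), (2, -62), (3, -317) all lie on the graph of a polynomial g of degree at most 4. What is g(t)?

g(t) = -4t^4 + t^3 - 4t^2 + 6t - 2

Using the Lagrange interpolation formula with nodes -1, 0, 1, 2, 3:
  L_0(t) = t(t - 1)(t - 2)(t - 3) / 24
  L_1(t) = (t + 1)(t - 1)(t - 2)(t - 3) / -6
  L_2(t) = (t + 1)t(t - 2)(t - 3) / 4
  L_3(t) = (t + 1)t(t - 1)(t - 3) / -6
  L_4(t) = (t + 1)t(t - 1)(t - 2) / 24
Then g(t) = -17·L_0(t) - 2·L_1(t) - 3·L_2(t) - 62·L_3(t) - 317·L_4(t).
Expanding and collecting terms gives g(t) = -4t^4 + t^3 - 4t^2 + 6t - 2.
Check: g(3) = -317. ✓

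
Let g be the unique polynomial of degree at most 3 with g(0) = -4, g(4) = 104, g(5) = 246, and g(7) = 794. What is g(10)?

Write g(s) = as^3 + bs^2 + cs + d. Substituting each data point gives a linear system:
  d = -4
  64a + 16b + 4c + d = 104
  125a + 25b + 5c + d = 246
  343a + 49b + 7c + d = 794
Solving the system yields a = 3, b = -4, c = -5, d = -4.
So g(s) = 3s³ - 4s² - 5s - 4.
Then g(10) = 2546.

2546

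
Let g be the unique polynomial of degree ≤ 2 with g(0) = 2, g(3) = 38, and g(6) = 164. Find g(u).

Write g(u) = au^2 + bu + c. Substituting each data point gives a linear system:
  c = 2
  9a + 3b + c = 38
  36a + 6b + c = 164
Solving the system yields a = 5, b = -3, c = 2.
So g(u) = 5u^2 - 3u + 2.
Check: g(6) = 164. ✓

g(u) = 5u^2 - 3u + 2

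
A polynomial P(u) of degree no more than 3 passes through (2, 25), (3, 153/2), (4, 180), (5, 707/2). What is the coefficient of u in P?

Write P(u) = au^3 + bu^2 + cu + d. Substituting each data point gives a linear system:
  8a + 4b + 2c + d = 25
  27a + 9b + 3c + d = 153/2
  64a + 16b + 4c + d = 180
  125a + 25b + 5c + d = 707/2
Solving the system yields a = 3, b = -1, c = -1/2, d = 6.
So P(u) = 3u³ - u² - (1/2)u + 6.
The coefficient of u is -1/2.

-1/2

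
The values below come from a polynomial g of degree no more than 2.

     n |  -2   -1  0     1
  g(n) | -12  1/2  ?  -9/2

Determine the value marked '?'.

3

The 3 known points determine the degree-2 polynomial uniquely.
Write g(n) = an^2 + bn + c. Substituting each data point gives a linear system:
  4a - 2b + c = -12
  a - b + c = 1/2
  a + b + c = -9/2
Solving the system yields a = -5, b = -5/2, c = 3.
So g(n) = -5n^2 - (5/2)n + 3.
Then g(0) = 3.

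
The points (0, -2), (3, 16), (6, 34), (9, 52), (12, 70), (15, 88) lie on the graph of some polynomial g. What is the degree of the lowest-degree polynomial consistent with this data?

Forward differences of the values at s = 0, 3, 6, 9, 12, 15:
  g  : -2  16  34  52  70  88
  Δ  : 18  18  18  18  18
  Δ^2: 0  0  0  0
  Δ^3: 0  0  0
  Δ^4: 0  0
  Δ^5: 0
The first differences are constant (18) and nonzero, while all higher differences vanish, so the minimal degree is 1.

1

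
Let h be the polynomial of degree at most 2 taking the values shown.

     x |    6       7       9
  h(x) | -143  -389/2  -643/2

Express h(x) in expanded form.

Write h(x) = ax^2 + bx + c. Substituting each data point gives a linear system:
  36a + 6b + c = -143
  49a + 7b + c = -389/2
  81a + 9b + c = -643/2
Solving the system yields a = -4, b = 1/2, c = -2.
So h(x) = -4x² + (1/2)x - 2.
Check: h(9) = -643/2. ✓

h(x) = -4x^2 + (1/2)x - 2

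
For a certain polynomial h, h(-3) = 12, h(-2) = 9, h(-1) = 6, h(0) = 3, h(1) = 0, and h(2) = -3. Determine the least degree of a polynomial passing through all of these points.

1

Forward differences of the values at u = -3, -2, -1, 0, 1, 2:
  h  : 12  9  6  3  0  -3
  Δ  : -3  -3  -3  -3  -3
  Δ^2: 0  0  0  0
  Δ^3: 0  0  0
  Δ^4: 0  0
  Δ^5: 0
The first differences are constant (-3) and nonzero, while all higher differences vanish, so the minimal degree is 1.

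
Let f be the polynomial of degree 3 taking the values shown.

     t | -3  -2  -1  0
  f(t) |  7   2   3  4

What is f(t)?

Write f(t) = at^3 + bt^2 + ct + d. Substituting each data point gives a linear system:
  -27a + 9b - 3c + d = 7
  -8a + 4b - 2c + d = 2
  -a + b - c + d = 3
  d = 4
Solving the system yields a = -1, b = -3, c = -1, d = 4.
So f(t) = -t^3 - 3t^2 - t + 4.
Check: f(-2) = 2. ✓

f(t) = -t^3 - 3t^2 - t + 4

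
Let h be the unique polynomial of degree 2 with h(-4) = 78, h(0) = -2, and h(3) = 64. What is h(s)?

Write h(s) = as^2 + bs + c. Substituting each data point gives a linear system:
  16a - 4b + c = 78
  c = -2
  9a + 3b + c = 64
Solving the system yields a = 6, b = 4, c = -2.
So h(s) = 6s² + 4s - 2.
Check: h(0) = -2. ✓

h(s) = 6s^2 + 4s - 2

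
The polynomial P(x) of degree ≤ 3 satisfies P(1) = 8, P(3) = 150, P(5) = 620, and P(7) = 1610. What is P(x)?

Write P(x) = ax^3 + bx^2 + cx + d. Substituting each data point gives a linear system:
  a + b + c + d = 8
  27a + 9b + 3c + d = 150
  125a + 25b + 5c + d = 620
  343a + 49b + 7c + d = 1610
Solving the system yields a = 4, b = 5, c = -1, d = 0.
So P(x) = 4x^3 + 5x^2 - x.
Check: P(7) = 1610. ✓

P(x) = 4x^3 + 5x^2 - x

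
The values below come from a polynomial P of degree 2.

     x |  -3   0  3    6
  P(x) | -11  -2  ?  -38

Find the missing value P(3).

The 3 known points determine the degree-2 polynomial uniquely.
Write P(x) = ax^2 + bx + c. Substituting each data point gives a linear system:
  9a - 3b + c = -11
  c = -2
  36a + 6b + c = -38
Solving the system yields a = -1, b = 0, c = -2.
So P(x) = -x^2 - 2.
Then P(3) = -11.

-11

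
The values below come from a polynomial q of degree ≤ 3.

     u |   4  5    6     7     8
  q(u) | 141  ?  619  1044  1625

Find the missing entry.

On equispaced nodes a degree-3 polynomial has vanishing fourth forward difference, so
  q(4) - 4·q(5) + 6·q(6) - 4·q(7) + q(8) = 0.
Substituting the known values and solving for q(5):
  -4·q(5) = -1304
  q(5) = 326.

326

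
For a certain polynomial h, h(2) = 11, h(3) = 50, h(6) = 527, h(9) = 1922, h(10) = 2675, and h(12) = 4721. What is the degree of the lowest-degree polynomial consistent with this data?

3

Divided differences on the nodes 2, 3, 6, 9, 10, 12:
  order 0: 11  50  527  1922  2675  4721
  order 1: 39  159  465  753  1023
  order 2: 30  51  72  90
  order 3: 3  3  3
  order 4: 0  0
  order 5: 0
The order-3 divided differences are all 3 (nonzero) and every higher order vanishes, so the data lies on a polynomial of degree exactly 3.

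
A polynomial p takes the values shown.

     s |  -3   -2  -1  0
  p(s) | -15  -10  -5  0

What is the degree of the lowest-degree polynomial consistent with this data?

Forward differences of the values at s = -3, -2, -1, 0:
  p  : -15  -10  -5  0
  Δ  : 5  5  5
  Δ^2: 0  0
  Δ^3: 0
The first differences are constant (5) and nonzero, while all higher differences vanish, so the minimal degree is 1.

1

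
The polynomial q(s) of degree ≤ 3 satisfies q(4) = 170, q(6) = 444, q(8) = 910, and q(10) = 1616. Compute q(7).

650

Forward differences of the values at s = 4, 6, 8, 10:
  q  : 170  444  910  1616
  Δ  : 274  466  706
  Δ^2: 192  240
  Δ^3: 48
The third differences are constant, confirming degree 3.
Interpolating (Newton forward form) and evaluating at s = 7 gives q(7) = 650.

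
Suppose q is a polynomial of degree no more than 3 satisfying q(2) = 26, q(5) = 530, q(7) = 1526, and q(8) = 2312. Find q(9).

3330

Write q(s) = as^3 + bs^2 + cs + d. Substituting each data point gives a linear system:
  8a + 4b + 2c + d = 26
  125a + 25b + 5c + d = 530
  343a + 49b + 7c + d = 1526
  512a + 64b + 8c + d = 2312
Solving the system yields a = 5, b = -4, c = 1, d = 0.
So q(s) = 5s^3 - 4s^2 + s.
Then q(9) = 3330.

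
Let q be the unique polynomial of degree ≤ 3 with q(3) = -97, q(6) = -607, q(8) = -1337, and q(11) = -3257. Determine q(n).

q(n) = -2n^3 - 5n^2 + n - 1

Write q(n) = an^3 + bn^2 + cn + d. Substituting each data point gives a linear system:
  27a + 9b + 3c + d = -97
  216a + 36b + 6c + d = -607
  512a + 64b + 8c + d = -1337
  1331a + 121b + 11c + d = -3257
Solving the system yields a = -2, b = -5, c = 1, d = -1.
So q(n) = -2n^3 - 5n^2 + n - 1.
Check: q(3) = -97. ✓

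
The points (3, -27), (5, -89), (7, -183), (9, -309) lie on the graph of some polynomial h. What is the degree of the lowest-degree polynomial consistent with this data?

Forward differences of the values at n = 3, 5, 7, 9:
  h  : -27  -89  -183  -309
  Δ  : -62  -94  -126
  Δ^2: -32  -32
  Δ^3: 0
The second differences are constant (-32) and nonzero, while all higher differences vanish, so the minimal degree is 2.

2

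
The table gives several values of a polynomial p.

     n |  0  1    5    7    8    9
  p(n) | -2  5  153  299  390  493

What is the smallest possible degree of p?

2

Divided differences on the nodes 0, 1, 5, 7, 8, 9:
  order 0: -2  5  153  299  390  493
  order 1: 7  37  73  91  103
  order 2: 6  6  6  6
  order 3: 0  0  0
  order 4: 0  0
  order 5: 0
The order-2 divided differences are all 6 (nonzero) and every higher order vanishes, so the data lies on a polynomial of degree exactly 2.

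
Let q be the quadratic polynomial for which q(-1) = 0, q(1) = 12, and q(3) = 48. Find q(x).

Write q(x) = ax^2 + bx + c. Substituting each data point gives a linear system:
  a - b + c = 0
  a + b + c = 12
  9a + 3b + c = 48
Solving the system yields a = 3, b = 6, c = 3.
So q(x) = 3x^2 + 6x + 3.
Check: q(-1) = 0. ✓

q(x) = 3x^2 + 6x + 3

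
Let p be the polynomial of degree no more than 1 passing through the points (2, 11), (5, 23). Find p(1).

Write p(u) = au + b. Substituting each data point gives a linear system:
  2a + b = 11
  5a + b = 23
Solving the system yields a = 4, b = 3.
So p(u) = 4u + 3.
Then p(1) = 7.

7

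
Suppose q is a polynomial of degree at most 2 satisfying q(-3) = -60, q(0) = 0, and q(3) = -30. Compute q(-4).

Write q(s) = as^2 + bs + c. Substituting each data point gives a linear system:
  9a - 3b + c = -60
  c = 0
  9a + 3b + c = -30
Solving the system yields a = -5, b = 5, c = 0.
So q(s) = -5s² + 5s.
Then q(-4) = -100.

-100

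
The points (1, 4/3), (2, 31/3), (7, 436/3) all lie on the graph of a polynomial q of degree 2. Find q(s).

q(s) = 3s^2 - 5/3

Using the Lagrange interpolation formula with nodes 1, 2, 7:
  L_0(s) = (s - 2)(s - 7) / 6
  L_1(s) = (s - 1)(s - 7) / -5
  L_2(s) = (s - 1)(s - 2) / 30
Then q(s) = 4/3·L_0(s) + 31/3·L_1(s) + 436/3·L_2(s).
Expanding and collecting terms gives q(s) = 3s^2 - 5/3.
Check: q(1) = 4/3. ✓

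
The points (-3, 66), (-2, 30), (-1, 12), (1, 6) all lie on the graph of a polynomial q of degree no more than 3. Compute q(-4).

Using the Lagrange interpolation formula with nodes -3, -2, -1, 1:
  L_0(u) = (u + 2)(u + 1)(u - 1) / -8
  L_1(u) = (u + 3)(u + 1)(u - 1) / 3
  L_2(u) = (u + 3)(u + 2)(u - 1) / -4
  L_3(u) = (u + 3)(u + 2)(u + 1) / 24
Then q(u) = 66·L_0(u) + 30·L_1(u) + 12·L_2(u) + 6·L_3(u).
Expanding and collecting terms gives q(u) = -u^3 + 3u^2 - 2u + 6.
Evaluating at u = -4: q(-4) = 126.

126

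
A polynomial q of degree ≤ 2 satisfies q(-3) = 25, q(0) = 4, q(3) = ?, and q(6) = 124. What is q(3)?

On equispaced nodes a degree-2 polynomial has vanishing third forward difference, so
  - q(-3) + 3·q(0) - 3·q(3) + q(6) = 0.
Substituting the known values and solving for q(3):
  -3·q(3) = -111
  q(3) = 37.

37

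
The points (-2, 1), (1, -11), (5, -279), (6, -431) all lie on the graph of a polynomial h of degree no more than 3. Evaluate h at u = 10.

-1559

Using the Lagrange interpolation formula with nodes -2, 1, 5, 6:
  L_0(u) = (u - 1)(u - 5)(u - 6) / -168
  L_1(u) = (u + 2)(u - 5)(u - 6) / 60
  L_2(u) = (u + 2)(u - 1)(u - 6) / -28
  L_3(u) = (u + 2)(u - 1)(u - 5) / 40
Then h(u) = 1·L_0(u) - 11·L_1(u) - 279·L_2(u) - 431·L_3(u).
Expanding and collecting terms gives h(u) = -u^3 - 5u^2 - 6u + 1.
Evaluating at u = 10: h(10) = -1559.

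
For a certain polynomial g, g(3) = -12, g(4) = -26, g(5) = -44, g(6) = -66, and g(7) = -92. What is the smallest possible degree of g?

Forward differences of the values at u = 3, 4, 5, 6, 7:
  g  : -12  -26  -44  -66  -92
  Δ  : -14  -18  -22  -26
  Δ^2: -4  -4  -4
  Δ^3: 0  0
  Δ^4: 0
The second differences are constant (-4) and nonzero, while all higher differences vanish, so the minimal degree is 2.

2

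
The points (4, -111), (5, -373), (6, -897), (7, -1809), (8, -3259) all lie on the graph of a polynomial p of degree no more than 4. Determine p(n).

p(n) = -n^4 + n^3 + 5n^2 + n - 3

Write p(n) = an^4 + bn^3 + cn^2 + dn + e. Substituting each data point gives a linear system:
  256a + 64b + 16c + 4d + e = -111
  625a + 125b + 25c + 5d + e = -373
  1296a + 216b + 36c + 6d + e = -897
  2401a + 343b + 49c + 7d + e = -1809
  4096a + 512b + 64c + 8d + e = -3259
Solving the system yields a = -1, b = 1, c = 5, d = 1, e = -3.
So p(n) = -n^4 + n^3 + 5n^2 + n - 3.
Check: p(6) = -897. ✓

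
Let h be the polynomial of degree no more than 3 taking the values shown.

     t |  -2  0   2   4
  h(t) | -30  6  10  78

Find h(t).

h(t) = 2t^3 - 4t^2 + 2t + 6

Write h(t) = at^3 + bt^2 + ct + d. Substituting each data point gives a linear system:
  -8a + 4b - 2c + d = -30
  d = 6
  8a + 4b + 2c + d = 10
  64a + 16b + 4c + d = 78
Solving the system yields a = 2, b = -4, c = 2, d = 6.
So h(t) = 2t^3 - 4t^2 + 2t + 6.
Check: h(-2) = -30. ✓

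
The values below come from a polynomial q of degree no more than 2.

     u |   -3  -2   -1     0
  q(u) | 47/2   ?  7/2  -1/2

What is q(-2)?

On equispaced nodes a degree-2 polynomial has vanishing third forward difference, so
  - q(-3) + 3·q(-2) - 3·q(-1) + q(0) = 0.
Substituting the known values and solving for q(-2):
  3·q(-2) = 69/2
  q(-2) = 23/2.

23/2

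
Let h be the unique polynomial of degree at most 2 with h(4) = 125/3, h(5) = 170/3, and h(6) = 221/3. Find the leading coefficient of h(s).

1

Write h(s) = as^2 + bs + c. Substituting each data point gives a linear system:
  16a + 4b + c = 125/3
  25a + 5b + c = 170/3
  36a + 6b + c = 221/3
Solving the system yields a = 1, b = 6, c = 5/3.
So h(s) = s² + 6s + 5/3.
The leading coefficient is 1.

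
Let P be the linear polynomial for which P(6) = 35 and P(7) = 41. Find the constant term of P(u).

Write P(u) = au + b. Substituting each data point gives a linear system:
  6a + b = 35
  7a + b = 41
Solving the system yields a = 6, b = -1.
So P(u) = 6u - 1.
The constant term is -1.

-1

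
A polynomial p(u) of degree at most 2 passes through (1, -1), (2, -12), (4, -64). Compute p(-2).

Using the Lagrange interpolation formula with nodes 1, 2, 4:
  L_0(u) = (u - 2)(u - 4) / 3
  L_1(u) = (u - 1)(u - 4) / -2
  L_2(u) = (u - 1)(u - 2) / 6
Then p(u) = -1·L_0(u) - 12·L_1(u) - 64·L_2(u).
Expanding and collecting terms gives p(u) = -5u^2 + 4u.
Evaluating at u = -2: p(-2) = -28.

-28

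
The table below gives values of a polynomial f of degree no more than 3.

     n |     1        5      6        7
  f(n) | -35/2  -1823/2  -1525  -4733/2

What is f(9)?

-9755/2

Using the Lagrange interpolation formula with nodes 1, 5, 6, 7:
  L_0(n) = (n - 5)(n - 6)(n - 7) / -120
  L_1(n) = (n - 1)(n - 6)(n - 7) / 8
  L_2(n) = (n - 1)(n - 5)(n - 7) / -5
  L_3(n) = (n - 1)(n - 5)(n - 6) / 12
Then f(n) = -35/2·L_0(n) - 1823/2·L_1(n) - 1525·L_2(n) - 4733/2·L_3(n).
Expanding and collecting terms gives f(n) = -6n³ - 6n² - (3/2)n - 4.
Evaluating at n = 9: f(9) = -9755/2.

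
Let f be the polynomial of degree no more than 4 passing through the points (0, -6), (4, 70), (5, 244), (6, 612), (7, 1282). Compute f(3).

Using the Lagrange interpolation formula with nodes 0, 4, 5, 6, 7:
  L_0(x) = (x - 4)(x - 5)(x - 6)(x - 7) / 840
  L_1(x) = x(x - 5)(x - 6)(x - 7) / -24
  L_2(x) = x(x - 4)(x - 6)(x - 7) / 10
  L_3(x) = x(x - 4)(x - 5)(x - 7) / -12
  L_4(x) = x(x - 4)(x - 5)(x - 6) / 42
Then f(x) = -6·L_0(x) + 70·L_1(x) + 244·L_2(x) + 612·L_3(x) + 1282·L_4(x).
Expanding and collecting terms gives f(x) = x^4 - 4x^3 + 6x^2 - 5x - 6.
Evaluating at x = 3: f(3) = 6.

6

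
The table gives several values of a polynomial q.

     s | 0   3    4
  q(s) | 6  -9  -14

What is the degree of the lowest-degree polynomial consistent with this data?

Divided differences on the nodes 0, 3, 4:
  order 0: 6  -9  -14
  order 1: -5  -5
  order 2: 0
The order-1 divided differences are all -5 (nonzero) and every higher order vanishes, so the data lies on a polynomial of degree exactly 1.

1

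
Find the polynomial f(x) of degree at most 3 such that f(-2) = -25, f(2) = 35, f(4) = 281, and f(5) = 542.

f(x) = 4x^3 + 2x^2 - x - 3

Using the Lagrange interpolation formula with nodes -2, 2, 4, 5:
  L_0(x) = (x - 2)(x - 4)(x - 5) / -168
  L_1(x) = (x + 2)(x - 4)(x - 5) / 24
  L_2(x) = (x + 2)(x - 2)(x - 5) / -12
  L_3(x) = (x + 2)(x - 2)(x - 4) / 21
Then f(x) = -25·L_0(x) + 35·L_1(x) + 281·L_2(x) + 542·L_3(x).
Expanding and collecting terms gives f(x) = 4x^3 + 2x^2 - x - 3.
Check: f(-2) = -25. ✓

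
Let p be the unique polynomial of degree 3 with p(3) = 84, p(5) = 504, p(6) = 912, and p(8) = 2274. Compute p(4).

238

Write p(s) = as^3 + bs^2 + cs + d. Substituting each data point gives a linear system:
  27a + 9b + 3c + d = 84
  125a + 25b + 5c + d = 504
  216a + 36b + 6c + d = 912
  512a + 64b + 8c + d = 2274
Solving the system yields a = 5, b = -4, c = -3, d = -6.
So p(s) = 5s³ - 4s² - 3s - 6.
Then p(4) = 238.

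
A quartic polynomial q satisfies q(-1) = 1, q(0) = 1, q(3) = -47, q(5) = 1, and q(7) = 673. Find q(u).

q(u) = u^4 - 5u^3 - u^2 + 5u + 1

Write q(u) = au^4 + bu^3 + cu^2 + du + e. Substituting each data point gives a linear system:
  a - b + c - d + e = 1
  e = 1
  81a + 27b + 9c + 3d + e = -47
  625a + 125b + 25c + 5d + e = 1
  2401a + 343b + 49c + 7d + e = 673
Solving the system yields a = 1, b = -5, c = -1, d = 5, e = 1.
So q(u) = u^4 - 5u^3 - u^2 + 5u + 1.
Check: q(-1) = 1. ✓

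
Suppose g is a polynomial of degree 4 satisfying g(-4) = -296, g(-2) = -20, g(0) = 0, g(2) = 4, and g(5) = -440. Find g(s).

g(s) = -s^4 + s^3 + 2s^2 + 2s

Write g(s) = as^4 + bs^3 + cs^2 + ds + e. Substituting each data point gives a linear system:
  256a - 64b + 16c - 4d + e = -296
  16a - 8b + 4c - 2d + e = -20
  e = 0
  16a + 8b + 4c + 2d + e = 4
  625a + 125b + 25c + 5d + e = -440
Solving the system yields a = -1, b = 1, c = 2, d = 2, e = 0.
So g(s) = -s⁴ + s³ + 2s² + 2s.
Check: g(-4) = -296. ✓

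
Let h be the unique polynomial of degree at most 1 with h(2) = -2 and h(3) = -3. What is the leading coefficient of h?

-1

Write h(u) = au + b. Substituting each data point gives a linear system:
  2a + b = -2
  3a + b = -3
Solving the system yields a = -1, b = 0.
So h(u) = -u.
The leading coefficient is -1.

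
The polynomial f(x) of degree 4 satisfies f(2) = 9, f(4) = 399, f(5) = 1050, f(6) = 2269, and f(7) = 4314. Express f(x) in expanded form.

f(x) = 2x^4 - x^3 - 3x^2 + x - 5

Write f(x) = ax^4 + bx^3 + cx^2 + dx + e. Substituting each data point gives a linear system:
  16a + 8b + 4c + 2d + e = 9
  256a + 64b + 16c + 4d + e = 399
  625a + 125b + 25c + 5d + e = 1050
  1296a + 216b + 36c + 6d + e = 2269
  2401a + 343b + 49c + 7d + e = 4314
Solving the system yields a = 2, b = -1, c = -3, d = 1, e = -5.
So f(x) = 2x⁴ - x³ - 3x² + x - 5.
Check: f(5) = 1050. ✓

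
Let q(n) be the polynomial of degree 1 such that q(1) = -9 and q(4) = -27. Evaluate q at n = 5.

Using the Lagrange interpolation formula with nodes 1, 4:
  L_0(n) = (n - 4) / -3
  L_1(n) = (n - 1) / 3
Then q(n) = -9·L_0(n) - 27·L_1(n).
Expanding and collecting terms gives q(n) = -6n - 3.
Evaluating at n = 5: q(5) = -33.

-33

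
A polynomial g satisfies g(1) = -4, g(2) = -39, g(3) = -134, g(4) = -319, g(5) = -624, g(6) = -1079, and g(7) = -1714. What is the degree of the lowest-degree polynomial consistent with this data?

Forward differences of the values at x = 1, 2, 3, 4, 5, 6, 7:
  g  : -4  -39  -134  -319  -624  -1079  -1714
  Δ  : -35  -95  -185  -305  -455  -635
  Δ^2: -60  -90  -120  -150  -180
  Δ^3: -30  -30  -30  -30
  Δ^4: 0  0  0
  Δ^5: 0  0
  Δ^6: 0
The third differences are constant (-30) and nonzero, while all higher differences vanish, so the minimal degree is 3.

3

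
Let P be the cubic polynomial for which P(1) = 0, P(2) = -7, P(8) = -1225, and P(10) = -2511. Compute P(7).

Using the Lagrange interpolation formula with nodes 1, 2, 8, 10:
  L_0(n) = (n - 2)(n - 8)(n - 10) / -63
  L_1(n) = (n - 1)(n - 8)(n - 10) / 48
  L_2(n) = (n - 1)(n - 2)(n - 10) / -84
  L_3(n) = (n - 1)(n - 2)(n - 8) / 144
Then P(n) = 0·L_0(n) - 7·L_1(n) - 1225·L_2(n) - 2511·L_3(n).
Expanding and collecting terms gives P(n) = -3n³ + 5n² - n - 1.
Evaluating at n = 7: P(7) = -792.

-792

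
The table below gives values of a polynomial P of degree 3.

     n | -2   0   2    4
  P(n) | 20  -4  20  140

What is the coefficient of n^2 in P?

Write P(n) = an^3 + bn^2 + cn + d. Substituting each data point gives a linear system:
  -8a + 4b - 2c + d = 20
  d = -4
  8a + 4b + 2c + d = 20
  64a + 16b + 4c + d = 140
Solving the system yields a = 1, b = 6, c = -4, d = -4.
So P(n) = n³ + 6n² - 4n - 4.
The coefficient of n^2 is 6.

6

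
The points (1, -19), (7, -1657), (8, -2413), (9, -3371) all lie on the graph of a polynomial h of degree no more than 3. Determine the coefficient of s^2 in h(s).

Write h(s) = as^3 + bs^2 + cs + d. Substituting each data point gives a linear system:
  a + b + c + d = -19
  343a + 49b + 7c + d = -1657
  512a + 64b + 8c + d = -2413
  729a + 81b + 9c + d = -3371
Solving the system yields a = -4, b = -5, c = -5, d = -5.
So h(s) = -4s³ - 5s² - 5s - 5.
The coefficient of s^2 is -5.

-5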